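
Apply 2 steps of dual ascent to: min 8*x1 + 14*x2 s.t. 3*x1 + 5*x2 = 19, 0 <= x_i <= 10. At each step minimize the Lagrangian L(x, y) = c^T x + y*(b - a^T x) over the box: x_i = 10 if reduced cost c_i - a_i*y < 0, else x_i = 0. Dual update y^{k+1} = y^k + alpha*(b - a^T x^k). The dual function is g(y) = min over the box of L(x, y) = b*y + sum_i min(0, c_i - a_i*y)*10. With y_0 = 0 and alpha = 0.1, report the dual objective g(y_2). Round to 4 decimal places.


Dual ascent for LP: min 8*x1 + 14*x2, 3*x1 + 5*x2 = 19, 0 <= x_i <= 10
Step 1: y^k = 0.0, reduced costs: (8.0, 14.0)
  x^k = (0.0, 0.0), subgradient = b - a^T x = 19.0
  y^{k+1} = 0.0 + 0.1*19.0 = 1.9
Step 2: y^k = 1.9, reduced costs: (2.3, 4.5)
  x^k = (0.0, 0.0), subgradient = b - a^T x = 19.0
  y^{k+1} = 1.9 + 0.1*19.0 = 3.8
Dual objective at y_2 = 3.8: reduced costs (-3.4, -5.0), box minimizer x = (10.0, 10.0)
g(y_2) = b*y + (c1 - a1*y)*x1 + (c2 - a2*y)*x2 = 19*3.8 + (-3.4)*10.0 + (-5.0)*10.0 = 72.2 - 34.0 - 50.0 = -11.8


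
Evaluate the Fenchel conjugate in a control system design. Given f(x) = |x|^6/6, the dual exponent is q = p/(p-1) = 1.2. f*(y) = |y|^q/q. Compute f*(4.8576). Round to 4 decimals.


The conjugate exponent q satisfies 1/p + 1/q = 1.
p = 6, so q = 6/(6 - 1) = 1.2
|y|^q = 4.8576^1.2 = 6.6636
f*(4.8576) = 6.6636 / 1.2 = 5.553


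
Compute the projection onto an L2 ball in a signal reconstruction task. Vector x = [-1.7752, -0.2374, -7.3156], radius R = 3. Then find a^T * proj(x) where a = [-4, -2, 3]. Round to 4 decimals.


Step 1: Compute ||x|| (intermediates to 6 decimals).
||x|| = sqrt((-1.7752)^2 + (-0.2374)^2 + (-7.3156)^2) = 7.531646
Step 2: Project.
Since ||x|| > R, scale = R/||x|| = 3/7.531646 = 0.398319, proj(x) = scale * x
proj(x) = [-0.707096, -0.094561, -2.913942]
Step 3: Dot product.
a^T * proj(x) = -4*(-0.707096) - 2*(-0.094561) + 3*(-2.913942) = -5.7243


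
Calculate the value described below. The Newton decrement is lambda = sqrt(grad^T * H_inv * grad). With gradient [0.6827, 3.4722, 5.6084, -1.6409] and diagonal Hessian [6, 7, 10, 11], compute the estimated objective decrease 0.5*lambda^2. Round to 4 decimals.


Step 1: H is diagonal, so H^(-1) * g = [0.1138, 0.496, 0.5608, -0.1492].
Step 2: g^T H^(-1) g = sum_i g_i^2 / H_ii
  = (0.6827)^2/6 + (3.4722)^2/7 + (5.6084)^2/10 + (-1.6409)^2/11
  = 0.0777 + 1.7223 + 3.1454 + 0.2448 = 5.1902
Step 3: Objective decrease = 0.5 * g^T H^(-1) g = 2.5951


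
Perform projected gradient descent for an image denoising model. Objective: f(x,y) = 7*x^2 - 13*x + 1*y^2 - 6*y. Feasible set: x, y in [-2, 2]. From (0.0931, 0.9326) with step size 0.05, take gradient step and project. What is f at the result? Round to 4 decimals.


Step 1: Compute gradient at (0.0931, 0.9326).
grad_x = 2*7*0.0931 - 13 = -11.6966
grad_y = 2*1*0.9326 - 6 = -4.1348
Step 2: Gradient step.
x_raw = 0.0931 - 0.05*-11.6966 = 0.6779
y_raw = 0.9326 - 0.05*-4.1348 = 1.1393
Step 3: Project onto [-2, 2].
x_proj = clip(0.6779) = 0.6779
y_proj = clip(1.1393) = 1.1393
Step 4: Evaluate f.
f(0.6779, 1.1393) = -11.1339


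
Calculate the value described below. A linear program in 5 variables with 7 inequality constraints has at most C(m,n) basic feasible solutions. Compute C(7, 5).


Each vertex corresponds to some choice of n active constraints out of m, so the number of vertices is at most C(m, n) = m! / (n!(m-n)!).
m = 7, n = 5
Numerator: 7 * 6 * 5 * 4 * 3
Denominator: 5! = 120
C(7, 5) = 21


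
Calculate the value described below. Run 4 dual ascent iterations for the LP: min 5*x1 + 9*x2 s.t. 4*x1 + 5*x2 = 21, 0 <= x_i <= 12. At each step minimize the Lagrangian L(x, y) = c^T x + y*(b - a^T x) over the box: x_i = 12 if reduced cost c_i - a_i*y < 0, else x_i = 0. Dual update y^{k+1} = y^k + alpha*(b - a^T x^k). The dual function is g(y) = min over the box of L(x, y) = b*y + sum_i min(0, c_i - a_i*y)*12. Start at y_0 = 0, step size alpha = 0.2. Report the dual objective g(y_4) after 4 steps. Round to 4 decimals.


Dual ascent for LP: min 5*x1 + 9*x2, 4*x1 + 5*x2 = 21, 0 <= x_i <= 12
Step 1: y^k = 0.0, reduced costs: (5.0, 9.0)
  x^k = (0.0, 0.0), subgradient = b - a^T x = 21.0
  y^{k+1} = 0.0 + 0.2*21.0 = 4.2
Step 2: y^k = 4.2, reduced costs: (-11.8, -12.0)
  x^k = (12.0, 12.0), subgradient = b - a^T x = -87.0
  y^{k+1} = 4.2 + 0.2*-87.0 = -13.2
Step 3: y^k = -13.2, reduced costs: (57.8, 75.0)
  x^k = (0.0, 0.0), subgradient = b - a^T x = 21.0
  y^{k+1} = -13.2 + 0.2*21.0 = -9.0
Step 4: y^k = -9.0, reduced costs: (41.0, 54.0)
  x^k = (0.0, 0.0), subgradient = b - a^T x = 21.0
  y^{k+1} = -9.0 + 0.2*21.0 = -4.8
Dual objective at y_4 = -4.8: reduced costs (24.2, 33.0), box minimizer x = (0.0, 0.0)
g(y_4) = b*y + (c1 - a1*y)*x1 + (c2 - a2*y)*x2 = 21*(-4.8) + 24.2*0.0 + 33.0*0.0 = -100.8 + 0.0 + 0.0 = -100.8


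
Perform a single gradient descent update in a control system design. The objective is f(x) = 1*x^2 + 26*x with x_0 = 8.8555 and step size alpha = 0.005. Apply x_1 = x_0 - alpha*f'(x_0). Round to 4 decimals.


We compute the gradient at x_0 and apply the update.
f'(x) = 2*x + 26
f'(8.8555) = 2*8.8555 + 26 = 43.711
x_1 = 8.8555 - 0.005*43.711 = 8.6369


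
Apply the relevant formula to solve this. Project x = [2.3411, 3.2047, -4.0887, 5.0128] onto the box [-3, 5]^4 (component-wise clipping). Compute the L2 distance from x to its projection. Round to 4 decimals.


Project each component onto [-3, 5].
clip(2.3411) = 2.3411, clip(3.2047) = 3.2047, clip(-4.0887) = -3.0, clip(5.0128) = 5.0
Projection = [2.3411, 3.2047, -3.0, 5.0]
Squared diffs: [0.0, 0.0, 1.1853, 0.0002]
Distance = sqrt(1.1855) = 1.0888


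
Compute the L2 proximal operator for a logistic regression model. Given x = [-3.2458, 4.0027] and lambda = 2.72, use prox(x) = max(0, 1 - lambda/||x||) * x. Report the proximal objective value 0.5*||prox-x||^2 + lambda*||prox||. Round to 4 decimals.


Step 1: Compute ||x||.
||x|| = 5.1533
Step 2: Compute scaling factor.
scale = max(0, 1 - 2.72/5.1533) = 0.4722
Step 3: prox(x) = [-1.5326, 1.89]
||prox(x)|| = 2.4333
Step 4: Proximal objective.
0.5*||prox-x||^2 = 3.6992
lambda*||prox|| = 6.6186
Total = 10.3179


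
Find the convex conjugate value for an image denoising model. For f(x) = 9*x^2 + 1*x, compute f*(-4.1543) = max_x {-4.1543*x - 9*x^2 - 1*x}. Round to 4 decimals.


f*(y) = sup_x {y*x - a*x^2 - b*x} = sup_x {(y-b)*x - a*x^2}
FOC: (y - b) - 2a*x = 0 => x* = (y - b)/(2a)
x* = (-4.1543 - 1)/(2*9) = -0.2864
f*(-4.1543) = (y-b)^2/(4a) = (-4.1543 - 1)^2/(4*9)
= 26.5668/36 = 0.738


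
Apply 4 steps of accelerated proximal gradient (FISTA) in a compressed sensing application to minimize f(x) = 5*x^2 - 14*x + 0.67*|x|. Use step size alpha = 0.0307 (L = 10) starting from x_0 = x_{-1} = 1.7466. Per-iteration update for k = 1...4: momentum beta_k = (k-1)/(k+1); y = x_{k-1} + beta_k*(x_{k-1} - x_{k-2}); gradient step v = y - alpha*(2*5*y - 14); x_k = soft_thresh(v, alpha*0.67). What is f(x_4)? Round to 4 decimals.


FISTA on f(x) = 5*x^2 - 14*x + 0.67*|x|
L = 10, alpha = 0.0307
Iteration 1: beta = 0.0, y = 1.7466 + 0.0*(1.7466 - 1.7466) = 1.7466
  grad(y) = 3.466, v = y - alpha*grad = 1.6402
  prox(v) = soft_thresh(1.6402, 0.0206) = 1.6196
Iteration 2: beta = 0.3333, y = 1.6196 + 0.3333*(1.6196 - 1.7466) = 1.5773
  grad(y) = 1.773, v = y - alpha*grad = 1.5229
  prox(v) = soft_thresh(1.5229, 0.0206) = 1.5023
Iteration 3: beta = 0.5, y = 1.5023 + 0.5*(1.5023 - 1.6196) = 1.4436
  grad(y) = 0.4364, v = y - alpha*grad = 1.4302
  prox(v) = soft_thresh(1.4302, 0.0206) = 1.4097
Iteration 4: beta = 0.6, y = 1.4097 + 0.6*(1.4097 - 1.5023) = 1.3541
  grad(y) = -0.4591, v = y - alpha*grad = 1.3682
  prox(v) = soft_thresh(1.3682, 0.0206) = 1.3476
f(x_4) = 5*1.3476^2 - 14*1.3476 + 0.67*|1.3476| = -8.8834


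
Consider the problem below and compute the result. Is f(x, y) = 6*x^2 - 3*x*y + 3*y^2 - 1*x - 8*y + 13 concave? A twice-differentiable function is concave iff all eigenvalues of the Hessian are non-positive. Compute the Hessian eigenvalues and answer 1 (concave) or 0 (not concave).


The Hessian of f(x,y) = 6*x^2 - 3*x*y + 3*y^2 - 1*x - 8*y + 13 is:
H = [[12, -3], [-3, 6]]
Trace = 12 + 6 = 18
Determinant = 12*6 - (-3)^2 = 63
Discriminant = (18)^2 - 4*63 = 72.0
Eigenvalues: lambda_1 = 4.7574, lambda_2 = 13.2426
The function is not concave.

0


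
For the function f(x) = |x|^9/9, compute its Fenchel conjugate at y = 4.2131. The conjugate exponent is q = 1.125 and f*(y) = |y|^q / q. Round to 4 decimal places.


The conjugate exponent q satisfies 1/p + 1/q = 1.
p = 9, so q = 9/(9 - 1) = 1.125
|y|^q = 4.2131^1.125 = 5.0429
f*(4.2131) = 5.0429 / 1.125 = 4.4825


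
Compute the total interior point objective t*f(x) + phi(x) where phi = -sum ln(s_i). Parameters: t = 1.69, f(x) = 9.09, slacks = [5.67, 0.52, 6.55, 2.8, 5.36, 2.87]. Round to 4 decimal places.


Step 1: Compute log-barrier.
ln values: [1.7352, -0.6539, 1.8795, 1.0296, 1.679, 1.0543]
phi = -(1.7352 - 0.6539 + 1.8795 + 1.0296 + 1.679 + 1.0543) = -6.7236
Step 2: Compute augmented objective.
t*f(x) = 1.69*9.09 = 15.3621
Total = 15.3621 - 6.7236 = 8.6385


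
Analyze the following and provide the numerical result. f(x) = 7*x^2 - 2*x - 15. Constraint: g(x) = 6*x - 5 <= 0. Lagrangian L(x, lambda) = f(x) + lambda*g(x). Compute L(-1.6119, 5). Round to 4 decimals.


Step 1: Evaluate f(x).
f(-1.6119) = 7*(-1.6119)^2 - 2*(-1.6119) - 15 = 6.4114
Step 2: Evaluate g(x).
g(-1.6119) = 6*-1.6119 - 5 = -14.6714
Step 3: Compute Lagrangian.
L = 6.4114 + 5*-14.6714 = -66.9456


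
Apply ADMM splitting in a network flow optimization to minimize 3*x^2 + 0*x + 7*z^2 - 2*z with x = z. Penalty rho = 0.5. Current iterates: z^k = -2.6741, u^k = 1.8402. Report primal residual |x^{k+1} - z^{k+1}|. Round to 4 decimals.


ADMM iteration with rho = 0.5, z^k = -2.6741, u^k = 1.8402
Step 1: x-update.
Minimize 3*x^2 + 0*x + (0.5/2)*(x + 2.6741 + 1.8402)^2
FOC: (2*3 + 0.5)*x = 0 + 0.5*(-2.6741 - 1.8402)
x^{k+1} = -0.3473
Step 2: z-update.
Minimize 7*z^2 - 2*z + (0.5/2)*(-0.3473 - z + 1.8402)^2
FOC: (2*7 + 0.5)*z = 2 + 0.5*(-0.3473 + 1.8402)
z^{k+1} = 0.1894
Step 3: u-update.
u^{k+1} = 1.8402 - 0.3473 - 0.1894 = 1.3035
Step 4: Primal residual = |-0.3473 - 0.1894| = 0.5367


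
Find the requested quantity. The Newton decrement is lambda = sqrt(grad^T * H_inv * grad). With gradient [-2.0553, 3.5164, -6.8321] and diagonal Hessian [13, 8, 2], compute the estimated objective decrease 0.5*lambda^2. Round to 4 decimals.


Step 1: H is diagonal, so H^(-1) * g = [-0.1581, 0.4396, -3.4161].
Step 2: g^T H^(-1) g = sum_i g_i^2 / H_ii
  = (-2.0553)^2/13 + (3.5164)^2/8 + (-6.8321)^2/2
  = 0.3249 + 1.5456 + 23.3388 = 25.2094
Step 3: Objective decrease = 0.5 * g^T H^(-1) g = 12.6047


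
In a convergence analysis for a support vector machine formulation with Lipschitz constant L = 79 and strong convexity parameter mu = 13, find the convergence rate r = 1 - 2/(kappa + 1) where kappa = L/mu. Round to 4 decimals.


Step 1: Compute the condition number.
kappa = L/mu = 79/13 = 6.0769
Step 2: Compute the convergence rate.
r = 1 - 2/(kappa + 1) = 1 - 2*mu/(L + mu) = (L - mu)/(L + mu) = 66/92 = 0.7174


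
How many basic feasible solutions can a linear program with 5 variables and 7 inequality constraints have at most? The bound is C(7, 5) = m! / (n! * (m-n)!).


Each vertex corresponds to some choice of n active constraints out of m, so the number of vertices is at most C(m, n) = m! / (n!(m-n)!).
m = 7, n = 5
Numerator: 7 * 6 * 5 * 4 * 3
Denominator: 5! = 120
C(7, 5) = 21


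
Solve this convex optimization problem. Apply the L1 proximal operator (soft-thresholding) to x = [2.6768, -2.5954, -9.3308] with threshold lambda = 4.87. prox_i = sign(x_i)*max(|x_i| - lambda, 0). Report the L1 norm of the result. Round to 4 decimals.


Soft-thresholding with lambda = 4.87:
prox(2.6768) = sign(2.6768)*max(|2.6768| - 4.87, 0) = 0.0
prox(-2.5954) = sign(-2.5954)*max(|-2.5954| - 4.87, 0) = 0.0
prox(-9.3308) = sign(-9.3308)*max(|-9.3308| - 4.87, 0) = -4.4608
prox(x) = [0.0, 0.0, -4.4608]
||prox(x)||_1 = 0.0 + 0.0 + 4.4608 = 4.4608


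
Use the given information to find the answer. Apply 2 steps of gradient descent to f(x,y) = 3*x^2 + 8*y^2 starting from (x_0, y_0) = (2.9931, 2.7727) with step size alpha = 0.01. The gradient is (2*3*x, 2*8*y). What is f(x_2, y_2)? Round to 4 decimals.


Gradient descent on f(x,y) = 3*x^2 + 8*y^2.
Starting point: (2.9931, 2.7727), alpha = 0.01
Step 1: grad_x = 2*3*2.9931 = 17.9586, grad_y = 2*8*2.7727 = 44.3632
  x_1 = 2.9931 - 0.01*17.9586 = 2.8135
  y_1 = 2.7727 - 0.01*44.3632 = 2.3291
Step 2: grad_x = 2*3*2.8135 = 16.8811, grad_y = 2*8*2.3291 = 37.2651
  x_2 = 2.8135 - 0.01*16.8811 = 2.6447
  y_2 = 2.3291 - 0.01*37.2651 = 1.9564
f(2.6447, 1.9564) = 3*2.6447^2 + 8*1.9564^2 = 51.6039


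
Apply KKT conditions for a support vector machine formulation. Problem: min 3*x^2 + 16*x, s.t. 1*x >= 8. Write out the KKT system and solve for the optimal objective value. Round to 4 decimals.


Step 1: Try lambda = 0 (constraint inactive).
x_unc = -16/(2*3) = -2.6667
Check: 1*-2.6667 = -2.6667 < 8 -- violated!
Step 2: Constraint must be active: 1*x = 8
x* = 8/1 = 8.0
lambda = (2*3*8.0 + 16)/1 = 64.0
Step 3: Compute optimal value.
f(x*) = 3*8.0^2 + 16*8.0 = 320.0


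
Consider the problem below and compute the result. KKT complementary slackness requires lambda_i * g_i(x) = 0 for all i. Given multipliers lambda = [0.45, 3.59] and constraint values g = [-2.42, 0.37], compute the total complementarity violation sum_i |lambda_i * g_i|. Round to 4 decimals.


KKT complementary slackness check:
lambda_1 * g_1 = 0.45 * -2.42 = -1.089
lambda_2 * g_2 = 3.59 * 0.37 = 1.3283
Total violation = 1.089 + 1.3283 = 2.4173


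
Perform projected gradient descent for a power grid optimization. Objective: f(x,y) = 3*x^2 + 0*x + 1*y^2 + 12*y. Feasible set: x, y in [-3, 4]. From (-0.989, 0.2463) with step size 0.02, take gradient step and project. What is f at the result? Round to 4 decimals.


Step 1: Compute gradient at (-0.989, 0.2463).
grad_x = 2*3*-0.989 + 0 = -5.934
grad_y = 2*1*0.2463 + 12 = 12.4926
Step 2: Gradient step.
x_raw = -0.989 - 0.02*-5.934 = -0.8703
y_raw = 0.2463 - 0.02*12.4926 = -0.0036
Step 3: Project onto [-3, 4].
x_proj = clip(-0.8703) = -0.8703
y_proj = clip(-0.0036) = -0.0036
Step 4: Evaluate f.
f(-0.8703, -0.0036) = 2.2298


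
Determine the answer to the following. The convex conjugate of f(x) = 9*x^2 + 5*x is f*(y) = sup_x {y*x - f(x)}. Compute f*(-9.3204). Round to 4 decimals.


f*(y) = sup_x {y*x - a*x^2 - b*x} = sup_x {(y-b)*x - a*x^2}
FOC: (y - b) - 2a*x = 0 => x* = (y - b)/(2a)
x* = (-9.3204 - 5)/(2*9) = -0.7956
f*(-9.3204) = (y-b)^2/(4a) = (-9.3204 - 5)^2/(4*9)
= 205.0739/36 = 5.6965


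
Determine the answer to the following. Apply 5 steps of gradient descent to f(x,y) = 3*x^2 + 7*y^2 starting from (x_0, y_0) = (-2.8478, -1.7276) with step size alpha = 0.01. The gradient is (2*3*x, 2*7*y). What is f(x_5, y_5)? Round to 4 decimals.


Gradient descent on f(x,y) = 3*x^2 + 7*y^2.
Starting point: (-2.8478, -1.7276), alpha = 0.01
Step 1: grad_x = 2*3*-2.8478 = -17.0868, grad_y = 2*7*-1.7276 = -24.1864
  x_1 = -2.8478 - 0.01*-17.0868 = -2.6769
  y_1 = -1.7276 - 0.01*-24.1864 = -1.4857
Step 2: grad_x = 2*3*-2.6769 = -16.0616, grad_y = 2*7*-1.4857 = -20.8003
  x_2 = -2.6769 - 0.01*-16.0616 = -2.5163
  y_2 = -1.4857 - 0.01*-20.8003 = -1.2777
Step 3: grad_x = 2*3*-2.5163 = -15.0979, grad_y = 2*7*-1.2777 = -17.8883
  x_3 = -2.5163 - 0.01*-15.0979 = -2.3653
  y_3 = -1.2777 - 0.01*-17.8883 = -1.0989
Step 4: grad_x = 2*3*-2.3653 = -14.192, grad_y = 2*7*-1.0989 = -15.3839
  x_4 = -2.3653 - 0.01*-14.192 = -2.2234
  y_4 = -1.0989 - 0.01*-15.3839 = -0.945
Step 5: grad_x = 2*3*-2.2234 = -13.3405, grad_y = 2*7*-0.945 = -13.2302
  x_5 = -2.2234 - 0.01*-13.3405 = -2.09
  y_5 = -0.945 - 0.01*-13.2302 = -0.8127
f(-2.09, -0.8127) = 3*(-2.09)^2 + 7*(-0.8127)^2 = 17.7279


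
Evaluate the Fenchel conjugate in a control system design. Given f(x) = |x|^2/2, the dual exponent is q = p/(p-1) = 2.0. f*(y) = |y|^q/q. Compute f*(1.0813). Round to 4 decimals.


The conjugate exponent q satisfies 1/p + 1/q = 1.
p = 2, so q = 2/(2 - 1) = 2.0
|y|^q = 1.0813^2.0 = 1.1692
f*(1.0813) = 1.1692 / 2.0 = 0.5846


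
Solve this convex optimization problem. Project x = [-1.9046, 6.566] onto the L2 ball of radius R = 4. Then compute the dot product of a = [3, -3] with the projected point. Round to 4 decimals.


Step 1: Compute ||x|| (intermediates to 6 decimals).
||x|| = sqrt((-1.9046)^2 + 6.566^2) = 6.836655
Step 2: Project.
Since ||x|| > R, scale = R/||x|| = 4/6.836655 = 0.585081, proj(x) = scale * x
proj(x) = [-1.114345, 3.841642]
Step 3: Dot product.
a^T * proj(x) = 3*(-1.114345) - 3*3.841642 = -14.868


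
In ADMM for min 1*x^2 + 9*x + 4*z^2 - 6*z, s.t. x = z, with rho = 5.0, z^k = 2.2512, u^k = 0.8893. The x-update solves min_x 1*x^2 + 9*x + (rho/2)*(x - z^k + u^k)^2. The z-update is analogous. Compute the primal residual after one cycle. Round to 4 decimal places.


ADMM iteration with rho = 5.0, z^k = 2.2512, u^k = 0.8893
Step 1: x-update.
Minimize 1*x^2 + 9*x + (5.0/2)*(x - 2.2512 + 0.8893)^2
FOC: (2*1 + 5.0)*x = -9 + 5.0*(2.2512 - 0.8893)
x^{k+1} = -0.3129
Step 2: z-update.
Minimize 4*z^2 - 6*z + (5.0/2)*(-0.3129 - z + 0.8893)^2
FOC: (2*4 + 5.0)*z = 6 + 5.0*(-0.3129 + 0.8893)
z^{k+1} = 0.6832
Step 3: u-update.
u^{k+1} = 0.8893 - 0.3129 - 0.6832 = -0.1068
Step 4: Primal residual = |-0.3129 - 0.6832| = 0.9961


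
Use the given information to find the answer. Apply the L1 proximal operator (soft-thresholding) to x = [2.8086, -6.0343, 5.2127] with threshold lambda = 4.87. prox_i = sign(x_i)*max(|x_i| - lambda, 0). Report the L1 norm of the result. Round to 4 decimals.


Soft-thresholding with lambda = 4.87:
prox(2.8086) = sign(2.8086)*max(|2.8086| - 4.87, 0) = 0.0
prox(-6.0343) = sign(-6.0343)*max(|-6.0343| - 4.87, 0) = -1.1643
prox(5.2127) = sign(5.2127)*max(|5.2127| - 4.87, 0) = 0.3427
prox(x) = [0.0, -1.1643, 0.3427]
||prox(x)||_1 = 0.0 + 1.1643 + 0.3427 = 1.507


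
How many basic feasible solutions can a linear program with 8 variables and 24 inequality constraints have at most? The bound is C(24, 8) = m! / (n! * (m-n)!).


Each vertex corresponds to some choice of n active constraints out of m, so the number of vertices is at most C(m, n) = m! / (n!(m-n)!).
m = 24, n = 8
Numerator: 24 * 23 * 22 * 21 * 20 * 19 * 18 * 17
Denominator: 8! = 40320
C(24, 8) = 735471


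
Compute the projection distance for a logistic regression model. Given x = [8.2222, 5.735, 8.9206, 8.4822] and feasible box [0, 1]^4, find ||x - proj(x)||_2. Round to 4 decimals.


Project each component onto [0, 1].
clip(8.2222) = 1.0, clip(5.735) = 1.0, clip(8.9206) = 1.0, clip(8.4822) = 1.0
Projection = [1.0, 1.0, 1.0, 1.0]
Squared diffs: [52.1602, 22.4202, 62.7359, 55.9833]
Distance = sqrt(193.2996) = 13.9032


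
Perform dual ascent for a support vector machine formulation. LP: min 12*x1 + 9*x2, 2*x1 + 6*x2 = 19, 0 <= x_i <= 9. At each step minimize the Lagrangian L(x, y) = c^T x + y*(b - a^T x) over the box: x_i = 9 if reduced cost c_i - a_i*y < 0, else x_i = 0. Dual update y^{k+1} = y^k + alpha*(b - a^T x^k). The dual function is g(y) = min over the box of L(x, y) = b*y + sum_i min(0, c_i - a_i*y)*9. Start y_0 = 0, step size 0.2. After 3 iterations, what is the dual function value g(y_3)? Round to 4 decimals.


Dual ascent for LP: min 12*x1 + 9*x2, 2*x1 + 6*x2 = 19, 0 <= x_i <= 9
Step 1: y^k = 0.0, reduced costs: (12.0, 9.0)
  x^k = (0.0, 0.0), subgradient = b - a^T x = 19.0
  y^{k+1} = 0.0 + 0.2*19.0 = 3.8
Step 2: y^k = 3.8, reduced costs: (4.4, -13.8)
  x^k = (0.0, 9.0), subgradient = b - a^T x = -35.0
  y^{k+1} = 3.8 + 0.2*-35.0 = -3.2
Step 3: y^k = -3.2, reduced costs: (18.4, 28.2)
  x^k = (0.0, 0.0), subgradient = b - a^T x = 19.0
  y^{k+1} = -3.2 + 0.2*19.0 = 0.6
Dual objective at y_3 = 0.6: reduced costs (10.8, 5.4), box minimizer x = (0.0, 0.0)
g(y_3) = b*y + (c1 - a1*y)*x1 + (c2 - a2*y)*x2 = 19*0.6 + 10.8*0.0 + 5.4*0.0 = 11.4 + 0.0 + 0.0 = 11.4


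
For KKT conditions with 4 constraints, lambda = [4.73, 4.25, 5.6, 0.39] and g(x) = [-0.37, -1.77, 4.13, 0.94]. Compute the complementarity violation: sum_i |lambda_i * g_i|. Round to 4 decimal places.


KKT complementary slackness check:
lambda_1 * g_1 = 4.73 * -0.37 = -1.7501
lambda_2 * g_2 = 4.25 * -1.77 = -7.5225
lambda_3 * g_3 = 5.6 * 4.13 = 23.128
lambda_4 * g_4 = 0.39 * 0.94 = 0.3666
Total violation = 1.7501 + 7.5225 + 23.128 + 0.3666 = 32.7672


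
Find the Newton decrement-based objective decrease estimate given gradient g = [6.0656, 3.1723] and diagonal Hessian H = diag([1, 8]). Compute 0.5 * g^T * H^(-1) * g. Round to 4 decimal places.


Step 1: H is diagonal, so H^(-1) * g = [6.0656, 0.3965].
Step 2: g^T H^(-1) g = sum_i g_i^2 / H_ii
  = (6.0656)^2/1 + (3.1723)^2/8
  = 36.7915 + 1.2579 = 38.0494
Step 3: Objective decrease = 0.5 * g^T H^(-1) g = 19.0247


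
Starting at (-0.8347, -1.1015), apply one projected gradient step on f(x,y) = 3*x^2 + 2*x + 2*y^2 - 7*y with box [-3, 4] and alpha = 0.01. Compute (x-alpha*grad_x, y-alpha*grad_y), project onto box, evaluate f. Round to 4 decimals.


Step 1: Compute gradient at (-0.8347, -1.1015).
grad_x = 2*3*-0.8347 + 2 = -3.0082
grad_y = 2*2*-1.1015 - 7 = -11.406
Step 2: Gradient step.
x_raw = -0.8347 - 0.01*-3.0082 = -0.8046
y_raw = -1.1015 - 0.01*-11.406 = -0.9874
Step 3: Project onto [-3, 4].
x_proj = clip(-0.8046) = -0.8046
y_proj = clip(-0.9874) = -0.9874
Step 4: Evaluate f.
f(-0.8046, -0.9874) = 9.1951


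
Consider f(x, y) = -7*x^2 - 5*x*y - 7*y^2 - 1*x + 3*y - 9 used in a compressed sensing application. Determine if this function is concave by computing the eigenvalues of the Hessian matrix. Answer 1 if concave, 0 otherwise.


The Hessian of f(x,y) = -7*x^2 - 5*x*y - 7*y^2 - 1*x + 3*y - 9 is:
H = [[-14, -5], [-5, -14]]
Trace = -14 - 14 = -28
Determinant = -14*-14 - (-5)^2 = 171
Discriminant = (-28)^2 - 4*171 = 100.0
Eigenvalues: lambda_1 = -19.0, lambda_2 = -9.0
The function is concave.

1


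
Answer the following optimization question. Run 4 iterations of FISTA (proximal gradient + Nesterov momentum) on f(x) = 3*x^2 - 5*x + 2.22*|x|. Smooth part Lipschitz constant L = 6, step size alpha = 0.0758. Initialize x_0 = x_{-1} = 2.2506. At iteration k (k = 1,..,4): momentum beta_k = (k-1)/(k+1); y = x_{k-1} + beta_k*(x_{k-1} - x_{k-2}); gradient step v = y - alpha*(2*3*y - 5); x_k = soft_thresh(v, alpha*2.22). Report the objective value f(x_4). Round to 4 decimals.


FISTA on f(x) = 3*x^2 - 5*x + 2.22*|x|
L = 6, alpha = 0.0758
Iteration 1: beta = 0.0, y = 2.2506 + 0.0*(2.2506 - 2.2506) = 2.2506
  grad(y) = 8.5036, v = y - alpha*grad = 1.606
  prox(v) = soft_thresh(1.606, 0.1683) = 1.4378
Iteration 2: beta = 0.3333, y = 1.4378 + 0.3333*(1.4378 - 2.2506) = 1.1668
  grad(y) = 2.0008, v = y - alpha*grad = 1.0151
  prox(v) = soft_thresh(1.0151, 0.1683) = 0.8469
Iteration 3: beta = 0.5, y = 0.8469 + 0.5*(0.8469 - 1.4378) = 0.5514
  grad(y) = -1.6915, v = y - alpha*grad = 0.6796
  prox(v) = soft_thresh(0.6796, 0.1683) = 0.5114
Iteration 4: beta = 0.6, y = 0.5114 + 0.6*(0.5114 - 0.8469) = 0.3101
  grad(y) = -3.1397, v = y - alpha*grad = 0.548
  prox(v) = soft_thresh(0.548, 0.1683) = 0.3798
f(x_4) = 3*0.3798^2 - 5*0.3798 + 2.22*|0.3798| = -0.6231


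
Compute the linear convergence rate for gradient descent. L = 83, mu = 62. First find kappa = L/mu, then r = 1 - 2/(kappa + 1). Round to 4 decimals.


Step 1: Compute the condition number.
kappa = L/mu = 83/62 = 1.3387
Step 2: Compute the convergence rate.
r = 1 - 2/(kappa + 1) = 1 - 2*mu/(L + mu) = (L - mu)/(L + mu) = 21/145 = 0.1448


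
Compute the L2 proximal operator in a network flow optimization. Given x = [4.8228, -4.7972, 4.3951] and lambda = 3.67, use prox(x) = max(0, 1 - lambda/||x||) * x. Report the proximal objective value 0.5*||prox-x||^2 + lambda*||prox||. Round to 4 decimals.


Step 1: Compute ||x||.
||x|| = 8.0987
Step 2: Compute scaling factor.
scale = max(0, 1 - 3.67/8.0987) = 0.5468
Step 3: prox(x) = [2.6373, -2.6233, 2.4034]
||prox(x)|| = 4.4287
Step 4: Proximal objective.
0.5*||prox-x||^2 = 6.7345
lambda*||prox|| = 16.2533
Total = 22.9879


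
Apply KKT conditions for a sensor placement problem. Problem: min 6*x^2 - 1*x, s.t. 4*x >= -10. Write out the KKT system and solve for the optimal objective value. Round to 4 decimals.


Step 1: Try lambda = 0 (constraint inactive).
Stationarity: 2*6*x - 1 = 0
x* = 1/(2*6) = 1/12 = 0.0833 (rounded; the exact value 1/12 is used below)
Check constraint: 4*0.0833 = 0.3332 >= -10 -- satisfied.
Step 2: Compute optimal value.
f(x*) = 6*(1/12)^2 - 1*(1/12) = -0.0417


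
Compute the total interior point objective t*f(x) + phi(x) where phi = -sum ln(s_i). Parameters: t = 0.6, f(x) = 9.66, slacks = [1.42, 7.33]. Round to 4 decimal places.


Step 1: Compute log-barrier.
ln values: [0.3507, 1.992]
phi = -(0.3507 + 1.992) = -2.3426
Step 2: Compute augmented objective.
t*f(x) = 0.6*9.66 = 5.796
Total = 5.796 - 2.3426 = 3.4534


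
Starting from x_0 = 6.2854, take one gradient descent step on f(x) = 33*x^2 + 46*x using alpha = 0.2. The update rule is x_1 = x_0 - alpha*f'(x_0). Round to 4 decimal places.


We compute the gradient at x_0 and apply the update.
f'(x) = 66*x + 46
f'(6.2854) = 66*6.2854 + 46 = 460.8364
x_1 = 6.2854 - 0.2*460.8364 = -85.8819


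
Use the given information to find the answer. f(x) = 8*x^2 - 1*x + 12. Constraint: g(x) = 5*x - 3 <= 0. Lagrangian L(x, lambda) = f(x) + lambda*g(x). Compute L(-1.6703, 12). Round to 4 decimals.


Step 1: Evaluate f(x).
f(-1.6703) = 8*(-1.6703)^2 - 1*(-1.6703) + 12 = 35.9895
Step 2: Evaluate g(x).
g(-1.6703) = 5*-1.6703 - 3 = -11.3515
Step 3: Compute Lagrangian.
L = 35.9895 + 12*-11.3515 = -100.2285


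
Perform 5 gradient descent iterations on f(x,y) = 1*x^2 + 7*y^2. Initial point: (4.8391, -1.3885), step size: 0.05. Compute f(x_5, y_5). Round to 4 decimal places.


Gradient descent on f(x,y) = 1*x^2 + 7*y^2.
Starting point: (4.8391, -1.3885), alpha = 0.05
Step 1: grad_x = 2*1*4.8391 = 9.6782, grad_y = 2*7*-1.3885 = -19.439
  x_1 = 4.8391 - 0.05*9.6782 = 4.3552
  y_1 = -1.3885 - 0.05*-19.439 = -0.4166
Step 2: grad_x = 2*1*4.3552 = 8.7104, grad_y = 2*7*-0.4166 = -5.8317
  x_2 = 4.3552 - 0.05*8.7104 = 3.9197
  y_2 = -0.4166 - 0.05*-5.8317 = -0.125
Step 3: grad_x = 2*1*3.9197 = 7.8393, grad_y = 2*7*-0.125 = -1.7495
  x_3 = 3.9197 - 0.05*7.8393 = 3.5277
  y_3 = -0.125 - 0.05*-1.7495 = -0.0375
Step 4: grad_x = 2*1*3.5277 = 7.0554, grad_y = 2*7*-0.0375 = -0.5249
  x_4 = 3.5277 - 0.05*7.0554 = 3.1749
  y_4 = -0.0375 - 0.05*-0.5249 = -0.0112
Step 5: grad_x = 2*1*3.1749 = 6.3499, grad_y = 2*7*-0.0112 = -0.1575
  x_5 = 3.1749 - 0.05*6.3499 = 2.8574
  y_5 = -0.0112 - 0.05*-0.1575 = -0.0034
f(2.8574, -0.0034) = 1*2.8574^2 + 7*(-0.0034)^2 = 8.165


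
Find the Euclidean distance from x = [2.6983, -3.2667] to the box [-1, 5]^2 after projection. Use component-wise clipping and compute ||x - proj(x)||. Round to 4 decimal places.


Project each component onto [-1, 5].
clip(2.6983) = 2.6983, clip(-3.2667) = -1.0
Projection = [2.6983, -1.0]
Squared diffs: [0.0, 5.1379]
Distance = sqrt(5.1379) = 2.2667


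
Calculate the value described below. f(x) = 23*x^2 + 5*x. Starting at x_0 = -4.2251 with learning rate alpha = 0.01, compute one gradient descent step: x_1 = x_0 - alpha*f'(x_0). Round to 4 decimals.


We compute the gradient at x_0 and apply the update.
f'(x) = 46*x + 5
f'(-4.2251) = 46*-4.2251 + 5 = -189.3546
x_1 = -4.2251 - 0.01*-189.3546 = -2.3316


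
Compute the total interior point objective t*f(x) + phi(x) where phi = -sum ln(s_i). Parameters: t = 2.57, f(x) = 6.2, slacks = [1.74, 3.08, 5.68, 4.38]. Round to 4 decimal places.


Step 1: Compute log-barrier.
ln values: [0.5539, 1.1249, 1.737, 1.477]
phi = -(0.5539 + 1.1249 + 1.737 + 1.477) = -4.8928
Step 2: Compute augmented objective.
t*f(x) = 2.57*6.2 = 15.934
Total = 15.934 - 4.8928 = 11.0412


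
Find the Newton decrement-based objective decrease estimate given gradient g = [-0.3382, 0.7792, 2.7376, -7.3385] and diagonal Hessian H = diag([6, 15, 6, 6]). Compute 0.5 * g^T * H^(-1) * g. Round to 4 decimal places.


Step 1: H is diagonal, so H^(-1) * g = [-0.0564, 0.0519, 0.4563, -1.2231].
Step 2: g^T H^(-1) g = sum_i g_i^2 / H_ii
  = (-0.3382)^2/6 + (0.7792)^2/15 + (2.7376)^2/6 + (-7.3385)^2/6
  = 0.0191 + 0.0405 + 1.2491 + 8.9756 = 10.2842
Step 3: Objective decrease = 0.5 * g^T H^(-1) g = 5.1421


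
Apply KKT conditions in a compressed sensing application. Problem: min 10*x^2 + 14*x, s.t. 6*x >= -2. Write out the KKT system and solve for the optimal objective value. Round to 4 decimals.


Step 1: Try lambda = 0 (constraint inactive).
x_unc = -14/(2*10) = -0.7
Check: 6*-0.7 = -4.2 < -2 -- violated!
Step 2: Constraint must be active: 6*x = -2
x* = -2/6 = -1/3 = -0.3333 (rounded; the exact value -1/3 is used below)
lambda = (2*10*(-1/3) + 14)/6 = 1.2222
Step 3: Compute optimal value.
f(x*) = 10*(-1/3)^2 + 14*(-1/3) = -3.5556


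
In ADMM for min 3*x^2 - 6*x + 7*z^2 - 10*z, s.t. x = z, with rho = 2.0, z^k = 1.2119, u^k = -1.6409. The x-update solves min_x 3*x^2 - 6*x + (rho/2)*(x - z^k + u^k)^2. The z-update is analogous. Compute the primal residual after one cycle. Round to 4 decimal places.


ADMM iteration with rho = 2.0, z^k = 1.2119, u^k = -1.6409
Step 1: x-update.
Minimize 3*x^2 - 6*x + (2.0/2)*(x - 1.2119 - 1.6409)^2
FOC: (2*3 + 2.0)*x = 6 + 2.0*(1.2119 + 1.6409)
x^{k+1} = 1.4632
Step 2: z-update.
Minimize 7*z^2 - 10*z + (2.0/2)*(1.4632 - z - 1.6409)^2
FOC: (2*7 + 2.0)*z = 10 + 2.0*(1.4632 - 1.6409)
z^{k+1} = 0.6028
Step 3: u-update.
u^{k+1} = -1.6409 + 1.4632 - 0.6028 = -0.7805
Step 4: Primal residual = |1.4632 - 0.6028| = 0.8604


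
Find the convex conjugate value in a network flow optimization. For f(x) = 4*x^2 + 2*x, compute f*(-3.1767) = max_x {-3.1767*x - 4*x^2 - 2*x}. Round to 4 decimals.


f*(y) = sup_x {y*x - a*x^2 - b*x} = sup_x {(y-b)*x - a*x^2}
FOC: (y - b) - 2a*x = 0 => x* = (y - b)/(2a)
x* = (-3.1767 - 2)/(2*4) = -0.6471
f*(-3.1767) = (y-b)^2/(4a) = (-3.1767 - 2)^2/(4*4)
= 26.7982/16 = 1.6749


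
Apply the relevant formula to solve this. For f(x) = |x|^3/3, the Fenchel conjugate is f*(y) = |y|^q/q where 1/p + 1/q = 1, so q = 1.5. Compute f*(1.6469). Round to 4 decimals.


The conjugate exponent q satisfies 1/p + 1/q = 1.
p = 3, so q = 3/(3 - 1) = 1.5
|y|^q = 1.6469^1.5 = 2.1135
f*(1.6469) = 2.1135 / 1.5 = 1.409


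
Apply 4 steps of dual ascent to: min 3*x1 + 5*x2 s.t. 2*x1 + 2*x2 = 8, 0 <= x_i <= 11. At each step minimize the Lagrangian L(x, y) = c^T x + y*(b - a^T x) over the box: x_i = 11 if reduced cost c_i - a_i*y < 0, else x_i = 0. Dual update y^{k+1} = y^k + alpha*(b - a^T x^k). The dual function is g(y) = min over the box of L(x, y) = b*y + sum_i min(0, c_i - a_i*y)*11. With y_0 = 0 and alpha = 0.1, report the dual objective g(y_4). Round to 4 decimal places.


Dual ascent for LP: min 3*x1 + 5*x2, 2*x1 + 2*x2 = 8, 0 <= x_i <= 11
Step 1: y^k = 0.0, reduced costs: (3.0, 5.0)
  x^k = (0.0, 0.0), subgradient = b - a^T x = 8.0
  y^{k+1} = 0.0 + 0.1*8.0 = 0.8
Step 2: y^k = 0.8, reduced costs: (1.4, 3.4)
  x^k = (0.0, 0.0), subgradient = b - a^T x = 8.0
  y^{k+1} = 0.8 + 0.1*8.0 = 1.6
Step 3: y^k = 1.6, reduced costs: (-0.2, 1.8)
  x^k = (11.0, 0.0), subgradient = b - a^T x = -14.0
  y^{k+1} = 1.6 + 0.1*-14.0 = 0.2
Step 4: y^k = 0.2, reduced costs: (2.6, 4.6)
  x^k = (0.0, 0.0), subgradient = b - a^T x = 8.0
  y^{k+1} = 0.2 + 0.1*8.0 = 1.0
Dual objective at y_4 = 1.0: reduced costs (1.0, 3.0), box minimizer x = (0.0, 0.0)
g(y_4) = b*y + (c1 - a1*y)*x1 + (c2 - a2*y)*x2 = 8*1.0 + 1.0*0.0 + 3.0*0.0 = 8.0 + 0.0 + 0.0 = 8.0


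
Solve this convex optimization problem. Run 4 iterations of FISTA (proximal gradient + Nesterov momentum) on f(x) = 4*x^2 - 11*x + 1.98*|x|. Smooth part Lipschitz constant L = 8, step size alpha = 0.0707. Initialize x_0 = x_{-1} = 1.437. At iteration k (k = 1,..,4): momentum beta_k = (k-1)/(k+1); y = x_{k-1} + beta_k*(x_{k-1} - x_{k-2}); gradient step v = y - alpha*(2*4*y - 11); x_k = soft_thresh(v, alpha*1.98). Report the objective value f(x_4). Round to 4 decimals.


FISTA on f(x) = 4*x^2 - 11*x + 1.98*|x|
L = 8, alpha = 0.0707
Iteration 1: beta = 0.0, y = 1.437 + 0.0*(1.437 - 1.437) = 1.437
  grad(y) = 0.496, v = y - alpha*grad = 1.4019
  prox(v) = soft_thresh(1.4019, 0.14) = 1.2619
Iteration 2: beta = 0.3333, y = 1.2619 + 0.3333*(1.2619 - 1.437) = 1.2036
  grad(y) = -1.3712, v = y - alpha*grad = 1.3005
  prox(v) = soft_thresh(1.3005, 0.14) = 1.1606
Iteration 3: beta = 0.5, y = 1.1606 + 0.5*(1.1606 - 1.2619) = 1.1099
  grad(y) = -2.1211, v = y - alpha*grad = 1.2598
  prox(v) = soft_thresh(1.2598, 0.14) = 1.1198
Iteration 4: beta = 0.6, y = 1.1198 + 0.6*(1.1198 - 1.1606) = 1.0954
  grad(y) = -2.2367, v = y - alpha*grad = 1.2535
  prox(v) = soft_thresh(1.2535, 0.14) = 1.1136
f(x_4) = 4*1.1136^2 - 11*1.1136 + 1.98*|1.1136| = -5.0842


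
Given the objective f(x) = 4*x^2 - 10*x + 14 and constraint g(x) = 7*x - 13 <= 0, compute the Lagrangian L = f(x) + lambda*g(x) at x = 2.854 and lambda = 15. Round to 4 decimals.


Step 1: Evaluate f(x).
f(2.854) = 4*2.854^2 - 10*2.854 + 14 = 18.0413
Step 2: Evaluate g(x).
g(2.854) = 7*2.854 - 13 = 6.978
Step 3: Compute Lagrangian.
L = 18.0413 + 15*6.978 = 122.7113


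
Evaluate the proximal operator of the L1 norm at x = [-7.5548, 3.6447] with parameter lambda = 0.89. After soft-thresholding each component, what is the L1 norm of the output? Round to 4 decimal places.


Soft-thresholding with lambda = 0.89:
prox(-7.5548) = sign(-7.5548)*max(|-7.5548| - 0.89, 0) = -6.6648
prox(3.6447) = sign(3.6447)*max(|3.6447| - 0.89, 0) = 2.7547
prox(x) = [-6.6648, 2.7547]
||prox(x)||_1 = 6.6648 + 2.7547 = 9.4195


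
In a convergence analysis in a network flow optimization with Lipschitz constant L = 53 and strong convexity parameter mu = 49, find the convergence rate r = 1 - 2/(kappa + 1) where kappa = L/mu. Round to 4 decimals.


Step 1: Compute the condition number.
kappa = L/mu = 53/49 = 1.0816
Step 2: Compute the convergence rate.
r = 1 - 2/(kappa + 1) = 1 - 2*mu/(L + mu) = (L - mu)/(L + mu) = 4/102 = 0.0392


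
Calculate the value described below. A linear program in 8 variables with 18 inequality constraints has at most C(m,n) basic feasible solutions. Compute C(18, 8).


Each vertex corresponds to some choice of n active constraints out of m, so the number of vertices is at most C(m, n) = m! / (n!(m-n)!).
m = 18, n = 8
Numerator: 18 * 17 * 16 * 15 * 14 * 13 * 12 * 11
Denominator: 8! = 40320
C(18, 8) = 43758


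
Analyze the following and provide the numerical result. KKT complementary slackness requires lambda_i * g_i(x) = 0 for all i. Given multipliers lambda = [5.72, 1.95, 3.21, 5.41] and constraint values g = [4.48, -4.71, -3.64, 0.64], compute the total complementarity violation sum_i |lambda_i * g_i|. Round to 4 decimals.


KKT complementary slackness check:
lambda_1 * g_1 = 5.72 * 4.48 = 25.6256
lambda_2 * g_2 = 1.95 * -4.71 = -9.1845
lambda_3 * g_3 = 3.21 * -3.64 = -11.6844
lambda_4 * g_4 = 5.41 * 0.64 = 3.4624
Total violation = 25.6256 + 9.1845 + 11.6844 + 3.4624 = 49.9569


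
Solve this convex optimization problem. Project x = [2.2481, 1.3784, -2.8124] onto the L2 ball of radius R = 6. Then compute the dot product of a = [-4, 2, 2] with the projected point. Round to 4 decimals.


Step 1: Compute ||x|| (intermediates to 6 decimals).
||x|| = sqrt(2.2481^2 + 1.3784^2 + (-2.8124)^2) = 3.855325
Step 2: Project.
Since ||x|| <= R, proj = x (no scaling needed).
proj(x) = [2.2481, 1.3784, -2.8124]
Step 3: Dot product.
a^T * proj(x) = -4*2.2481 + 2*1.3784 + 2*(-2.8124) = -11.8604


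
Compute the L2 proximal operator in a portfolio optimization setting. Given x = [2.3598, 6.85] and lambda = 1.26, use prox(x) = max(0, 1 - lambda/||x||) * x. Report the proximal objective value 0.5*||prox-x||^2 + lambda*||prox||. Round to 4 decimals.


Step 1: Compute ||x||.
||x|| = 7.2451
Step 2: Compute scaling factor.
scale = max(0, 1 - 1.26/7.2451) = 0.8261
Step 3: prox(x) = [1.9494, 5.6587]
||prox(x)|| = 5.9851
Step 4: Proximal objective.
0.5*||prox-x||^2 = 0.7938
lambda*||prox|| = 7.5412
Total = 8.335


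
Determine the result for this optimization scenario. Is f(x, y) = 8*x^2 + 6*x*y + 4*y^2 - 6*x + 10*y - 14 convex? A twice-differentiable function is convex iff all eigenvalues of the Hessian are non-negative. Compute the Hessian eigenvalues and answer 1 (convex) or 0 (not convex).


The Hessian of f(x,y) = 8*x^2 + 6*x*y + 4*y^2 - 6*x + 10*y - 14 is:
H = [[16, 6], [6, 8]]
Trace = 16 + 8 = 24
Determinant = 16*8 - (6)^2 = 92
Discriminant = (24)^2 - 4*92 = 208.0
Eigenvalues: lambda_1 = 4.7889, lambda_2 = 19.2111
The function is convex.

1


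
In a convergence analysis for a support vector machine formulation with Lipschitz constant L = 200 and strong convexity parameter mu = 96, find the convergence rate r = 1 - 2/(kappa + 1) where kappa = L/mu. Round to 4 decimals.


Step 1: Compute the condition number.
kappa = L/mu = 200/96 = 2.0833
Step 2: Compute the convergence rate.
r = 1 - 2/(kappa + 1) = 1 - 2*mu/(L + mu) = (L - mu)/(L + mu) = 104/296 = 0.3514


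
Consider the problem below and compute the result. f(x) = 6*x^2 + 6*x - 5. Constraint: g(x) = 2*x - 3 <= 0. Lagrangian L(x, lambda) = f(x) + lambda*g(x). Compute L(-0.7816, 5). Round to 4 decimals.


Step 1: Evaluate f(x).
f(-0.7816) = 6*(-0.7816)^2 + 6*(-0.7816) - 5 = -6.0242
Step 2: Evaluate g(x).
g(-0.7816) = 2*-0.7816 - 3 = -4.5632
Step 3: Compute Lagrangian.
L = -6.0242 + 5*-4.5632 = -28.8402


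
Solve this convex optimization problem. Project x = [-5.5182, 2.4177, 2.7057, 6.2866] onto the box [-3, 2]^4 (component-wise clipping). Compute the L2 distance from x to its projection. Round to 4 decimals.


Project each component onto [-3, 2].
clip(-5.5182) = -3.0, clip(2.4177) = 2.0, clip(2.7057) = 2.0, clip(6.2866) = 2.0
Projection = [-3.0, 2.0, 2.0, 2.0]
Squared diffs: [6.3413, 0.1745, 0.498, 18.3749]
Distance = sqrt(25.3887) = 5.0387


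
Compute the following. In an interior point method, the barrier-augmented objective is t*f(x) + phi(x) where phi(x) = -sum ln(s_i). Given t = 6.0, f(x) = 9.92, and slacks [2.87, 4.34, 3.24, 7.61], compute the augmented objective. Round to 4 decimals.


Step 1: Compute log-barrier.
ln values: [1.0543, 1.4679, 1.1756, 2.0295]
phi = -(1.0543 + 1.4679 + 1.1756 + 2.0295) = -5.7272
Step 2: Compute augmented objective.
t*f(x) = 6.0*9.92 = 59.52
Total = 59.52 - 5.7272 = 53.7928


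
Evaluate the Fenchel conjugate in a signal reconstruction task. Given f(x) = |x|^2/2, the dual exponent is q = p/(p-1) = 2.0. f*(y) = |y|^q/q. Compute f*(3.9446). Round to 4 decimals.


The conjugate exponent q satisfies 1/p + 1/q = 1.
p = 2, so q = 2/(2 - 1) = 2.0
|y|^q = 3.9446^2.0 = 15.5599
f*(3.9446) = 15.5599 / 2.0 = 7.7799


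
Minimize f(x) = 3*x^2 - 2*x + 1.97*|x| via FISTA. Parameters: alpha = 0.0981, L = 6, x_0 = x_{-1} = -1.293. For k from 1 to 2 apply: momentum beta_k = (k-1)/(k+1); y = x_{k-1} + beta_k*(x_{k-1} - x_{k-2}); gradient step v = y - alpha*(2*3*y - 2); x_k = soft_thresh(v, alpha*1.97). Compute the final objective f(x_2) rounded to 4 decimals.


FISTA on f(x) = 3*x^2 - 2*x + 1.97*|x|
L = 6, alpha = 0.0981
Iteration 1: beta = 0.0, y = -1.293 + 0.0*(-1.293 + 1.293) = -1.293
  grad(y) = -9.758, v = y - alpha*grad = -0.3357
  prox(v) = soft_thresh(-0.3357, 0.1933) = -0.1425
Iteration 2: beta = 0.3333, y = -0.1425 + 0.3333*(-0.1425 + 1.293) = 0.241
  grad(y) = -0.5539, v = y - alpha*grad = 0.2954
  prox(v) = soft_thresh(0.2954, 0.1933) = 0.1021
f(x_2) = 3*0.1021^2 - 2*0.1021 + 1.97*|0.1021| = 0.0282


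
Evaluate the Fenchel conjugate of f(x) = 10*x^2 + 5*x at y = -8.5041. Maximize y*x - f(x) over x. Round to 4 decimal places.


f*(y) = sup_x {y*x - a*x^2 - b*x} = sup_x {(y-b)*x - a*x^2}
FOC: (y - b) - 2a*x = 0 => x* = (y - b)/(2a)
x* = (-8.5041 - 5)/(2*10) = -0.6752
f*(-8.5041) = (y-b)^2/(4a) = (-8.5041 - 5)^2/(4*10)
= 182.3607/40 = 4.559


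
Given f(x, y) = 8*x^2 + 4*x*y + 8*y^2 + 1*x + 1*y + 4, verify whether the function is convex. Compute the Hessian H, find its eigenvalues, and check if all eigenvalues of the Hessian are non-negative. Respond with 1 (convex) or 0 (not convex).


The Hessian of f(x,y) = 8*x^2 + 4*x*y + 8*y^2 + 1*x + 1*y + 4 is:
H = [[16, 4], [4, 16]]
Trace = 16 + 16 = 32
Determinant = 16*16 - (4)^2 = 240
Discriminant = (32)^2 - 4*240 = 64.0
Eigenvalues: lambda_1 = 12.0, lambda_2 = 20.0
The function is convex.

1
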